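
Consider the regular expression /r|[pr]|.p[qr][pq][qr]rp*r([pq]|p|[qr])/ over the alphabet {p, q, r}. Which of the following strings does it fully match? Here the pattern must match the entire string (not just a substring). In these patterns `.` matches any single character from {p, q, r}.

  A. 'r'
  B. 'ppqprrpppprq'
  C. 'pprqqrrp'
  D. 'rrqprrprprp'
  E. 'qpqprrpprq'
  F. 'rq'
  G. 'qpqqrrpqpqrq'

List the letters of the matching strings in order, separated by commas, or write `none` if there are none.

A, B, C, E

A → match
B → match
C → match
D → no match
E → match
F → no match
G → no match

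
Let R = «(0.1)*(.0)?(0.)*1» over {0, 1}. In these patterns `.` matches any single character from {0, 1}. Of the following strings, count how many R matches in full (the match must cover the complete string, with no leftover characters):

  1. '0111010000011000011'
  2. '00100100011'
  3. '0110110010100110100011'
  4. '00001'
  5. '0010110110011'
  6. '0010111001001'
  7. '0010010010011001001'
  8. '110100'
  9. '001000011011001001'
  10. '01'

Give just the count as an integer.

1 → no match
2 → match
3 → no match
4 → match
5 → match
6 → match
7 → match
8 → no match — must end with '1'
9 → no match
10 → no match
Total matched: 5

5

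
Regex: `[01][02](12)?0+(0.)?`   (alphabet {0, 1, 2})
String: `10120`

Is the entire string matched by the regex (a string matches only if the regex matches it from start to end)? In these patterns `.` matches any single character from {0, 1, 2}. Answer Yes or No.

Yes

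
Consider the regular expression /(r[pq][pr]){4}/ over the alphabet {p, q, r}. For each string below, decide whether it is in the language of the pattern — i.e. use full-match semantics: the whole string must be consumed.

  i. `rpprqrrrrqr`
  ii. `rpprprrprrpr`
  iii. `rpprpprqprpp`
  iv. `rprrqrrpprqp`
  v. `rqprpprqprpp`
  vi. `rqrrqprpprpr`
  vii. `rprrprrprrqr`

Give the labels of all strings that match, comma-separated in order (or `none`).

ii, iii, iv, v, vi, vii

i. `rpprqrrrrqr` → no match
ii. `rpprprrprrpr` → match
iii. `rpprpprqprpp` → match
iv. `rprrqrrpprqp` → match
v. `rqprpprqprpp` → match
vi. `rqrrqprpprpr` → match
vii. `rprrprrprrqr` → match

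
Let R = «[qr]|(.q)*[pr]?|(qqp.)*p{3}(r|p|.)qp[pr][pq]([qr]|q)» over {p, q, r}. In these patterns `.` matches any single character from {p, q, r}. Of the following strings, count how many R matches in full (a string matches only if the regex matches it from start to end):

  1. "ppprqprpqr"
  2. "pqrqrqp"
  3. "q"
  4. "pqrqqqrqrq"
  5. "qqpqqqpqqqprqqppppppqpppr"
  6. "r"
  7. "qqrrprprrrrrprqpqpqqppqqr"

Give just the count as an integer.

1 → no match
2 → match
3 → match
4 → match
5 → match
6 → match
7 → no match
Total matched: 5

5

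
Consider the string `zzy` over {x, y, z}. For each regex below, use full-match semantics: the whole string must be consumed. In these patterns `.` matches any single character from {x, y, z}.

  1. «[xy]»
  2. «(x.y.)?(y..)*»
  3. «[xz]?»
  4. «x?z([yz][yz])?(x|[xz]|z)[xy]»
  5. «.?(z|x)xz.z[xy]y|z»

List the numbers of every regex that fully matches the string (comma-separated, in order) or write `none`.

4

1 → no match
2 → no match
3 → no match
4 → match
5 → no match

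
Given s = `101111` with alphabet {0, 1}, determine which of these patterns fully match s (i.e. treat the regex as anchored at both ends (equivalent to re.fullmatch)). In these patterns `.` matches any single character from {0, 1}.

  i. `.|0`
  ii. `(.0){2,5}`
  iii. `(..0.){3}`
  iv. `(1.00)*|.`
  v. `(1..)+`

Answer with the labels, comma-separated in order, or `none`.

v

i → no match
ii → no match — must end with `0`
iii → no match
iv → no match
v → match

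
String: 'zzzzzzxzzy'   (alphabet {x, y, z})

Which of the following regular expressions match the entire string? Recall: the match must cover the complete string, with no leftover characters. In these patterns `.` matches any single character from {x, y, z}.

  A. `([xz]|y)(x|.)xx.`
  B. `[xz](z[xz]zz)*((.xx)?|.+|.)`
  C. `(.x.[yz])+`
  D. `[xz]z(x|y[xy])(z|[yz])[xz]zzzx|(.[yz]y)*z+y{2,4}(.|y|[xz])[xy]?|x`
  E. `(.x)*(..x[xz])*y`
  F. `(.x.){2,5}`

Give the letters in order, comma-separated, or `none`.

A → no match
B → match
C → no match
D → no match
E → no match
F → no match

B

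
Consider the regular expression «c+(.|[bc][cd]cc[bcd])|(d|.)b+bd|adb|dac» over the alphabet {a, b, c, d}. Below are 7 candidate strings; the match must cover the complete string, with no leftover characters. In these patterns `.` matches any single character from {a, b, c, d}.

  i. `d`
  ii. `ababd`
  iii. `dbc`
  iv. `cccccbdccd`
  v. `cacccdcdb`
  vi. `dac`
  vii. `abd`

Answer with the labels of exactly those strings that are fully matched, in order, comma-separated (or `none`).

iv, vi

i. `d` → no match
ii. `ababd` → no match
iii. `dbc` → no match
iv. `cccccbdccd` → match
v. `cacccdcdb` → no match
vi. `dac` → match
vii. `abd` → no match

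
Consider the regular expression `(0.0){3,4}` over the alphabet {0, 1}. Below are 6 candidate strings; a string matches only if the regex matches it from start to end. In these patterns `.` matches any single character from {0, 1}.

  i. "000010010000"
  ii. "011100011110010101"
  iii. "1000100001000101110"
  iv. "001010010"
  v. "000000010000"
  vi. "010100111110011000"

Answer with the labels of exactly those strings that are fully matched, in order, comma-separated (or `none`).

i. "000010010000" → match
ii → no match — must end with "0"
iii → no match — must start with "0"
iv. "001010010" → no match
v. "000000010000" → match
vi → no match

i, v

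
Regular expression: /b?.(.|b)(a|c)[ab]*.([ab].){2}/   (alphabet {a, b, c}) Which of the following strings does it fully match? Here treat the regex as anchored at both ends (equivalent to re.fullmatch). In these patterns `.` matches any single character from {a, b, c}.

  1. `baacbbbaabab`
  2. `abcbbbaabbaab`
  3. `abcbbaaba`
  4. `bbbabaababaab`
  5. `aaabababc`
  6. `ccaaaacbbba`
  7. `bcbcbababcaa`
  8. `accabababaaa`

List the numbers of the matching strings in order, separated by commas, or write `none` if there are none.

1 → match
2 → match
3 → match
4 → match
5 → match
6 → match
7 → match
8 → match

1, 2, 3, 4, 5, 6, 7, 8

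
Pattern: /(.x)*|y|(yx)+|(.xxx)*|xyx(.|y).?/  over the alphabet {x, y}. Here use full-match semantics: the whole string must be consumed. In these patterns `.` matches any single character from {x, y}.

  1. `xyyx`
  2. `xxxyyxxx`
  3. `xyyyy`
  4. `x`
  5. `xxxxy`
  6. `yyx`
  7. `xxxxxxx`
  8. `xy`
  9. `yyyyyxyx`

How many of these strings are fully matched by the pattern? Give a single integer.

0

1 → no match
2 → no match
3 → no match
4 → no match
5 → no match
6 → no match
7 → no match
8 → no match
9 → no match
Total matched: 0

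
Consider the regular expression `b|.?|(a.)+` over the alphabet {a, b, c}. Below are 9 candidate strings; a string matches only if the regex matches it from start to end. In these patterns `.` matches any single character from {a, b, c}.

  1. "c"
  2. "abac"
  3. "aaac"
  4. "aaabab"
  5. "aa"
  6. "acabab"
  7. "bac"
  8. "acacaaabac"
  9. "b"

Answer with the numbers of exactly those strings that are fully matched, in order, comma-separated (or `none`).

1 → match
2 → match
3 → match
4 → match
5 → match
6 → match
7 → no match
8 → match
9 → match

1, 2, 3, 4, 5, 6, 8, 9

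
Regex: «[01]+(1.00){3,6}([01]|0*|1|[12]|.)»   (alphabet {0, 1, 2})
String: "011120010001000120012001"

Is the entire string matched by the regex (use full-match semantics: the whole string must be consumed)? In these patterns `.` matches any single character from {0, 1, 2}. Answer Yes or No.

Yes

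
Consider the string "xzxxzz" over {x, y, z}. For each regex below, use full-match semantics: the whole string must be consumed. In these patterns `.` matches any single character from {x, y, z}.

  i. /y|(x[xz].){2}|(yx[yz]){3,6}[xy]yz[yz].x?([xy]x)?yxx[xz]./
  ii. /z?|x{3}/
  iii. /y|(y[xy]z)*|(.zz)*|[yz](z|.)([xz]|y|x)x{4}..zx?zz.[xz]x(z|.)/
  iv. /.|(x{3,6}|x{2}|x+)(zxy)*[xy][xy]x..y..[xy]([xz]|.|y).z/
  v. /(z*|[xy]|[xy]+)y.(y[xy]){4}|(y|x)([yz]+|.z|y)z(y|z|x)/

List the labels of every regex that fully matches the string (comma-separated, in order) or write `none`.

i

i → match
ii → no match
iii → no match
iv → no match
v → no match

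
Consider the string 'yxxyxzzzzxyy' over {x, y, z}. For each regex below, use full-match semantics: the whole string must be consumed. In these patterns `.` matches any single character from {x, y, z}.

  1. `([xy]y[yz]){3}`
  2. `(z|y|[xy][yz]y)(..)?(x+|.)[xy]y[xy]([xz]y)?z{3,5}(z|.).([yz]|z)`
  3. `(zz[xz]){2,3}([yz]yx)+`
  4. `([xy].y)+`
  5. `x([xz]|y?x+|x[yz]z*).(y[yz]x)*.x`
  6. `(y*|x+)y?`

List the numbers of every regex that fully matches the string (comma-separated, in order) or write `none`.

2

1 → no match
2 → match
3 → no match — must start with 'zz'
4 → no match
5 → no match — must start with 'x'
6 → no match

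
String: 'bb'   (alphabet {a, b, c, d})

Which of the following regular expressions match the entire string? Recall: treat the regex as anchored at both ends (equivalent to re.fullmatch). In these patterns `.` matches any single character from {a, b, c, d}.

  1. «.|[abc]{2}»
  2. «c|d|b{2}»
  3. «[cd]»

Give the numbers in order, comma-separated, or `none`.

1, 2

1 → match
2 → match
3 → no match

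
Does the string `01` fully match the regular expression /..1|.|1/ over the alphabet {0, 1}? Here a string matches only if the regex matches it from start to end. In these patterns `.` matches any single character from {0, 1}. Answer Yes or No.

No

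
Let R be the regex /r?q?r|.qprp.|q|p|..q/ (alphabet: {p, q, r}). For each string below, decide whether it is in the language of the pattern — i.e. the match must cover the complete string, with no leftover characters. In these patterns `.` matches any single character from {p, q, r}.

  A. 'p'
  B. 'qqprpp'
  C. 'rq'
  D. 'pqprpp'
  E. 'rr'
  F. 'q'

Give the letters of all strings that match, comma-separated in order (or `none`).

A, B, D, E, F

A. 'p' → match
B. 'qqprpp' → match
C. 'rq' → no match
D. 'pqprpp' → match
E. 'rr' → match
F. 'q' → match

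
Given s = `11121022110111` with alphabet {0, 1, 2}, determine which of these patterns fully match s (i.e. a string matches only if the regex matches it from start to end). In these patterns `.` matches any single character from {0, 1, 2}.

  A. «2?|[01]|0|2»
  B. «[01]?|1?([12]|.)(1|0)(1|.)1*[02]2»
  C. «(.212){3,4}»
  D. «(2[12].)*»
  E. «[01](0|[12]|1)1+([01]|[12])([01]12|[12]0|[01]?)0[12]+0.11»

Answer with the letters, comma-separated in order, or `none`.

E

A → no match
B → no match
C → no match — must end with `212`
D → no match
E → match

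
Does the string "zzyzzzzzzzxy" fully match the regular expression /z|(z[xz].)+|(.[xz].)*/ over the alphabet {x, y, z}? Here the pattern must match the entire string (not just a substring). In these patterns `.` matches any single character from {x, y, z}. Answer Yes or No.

Yes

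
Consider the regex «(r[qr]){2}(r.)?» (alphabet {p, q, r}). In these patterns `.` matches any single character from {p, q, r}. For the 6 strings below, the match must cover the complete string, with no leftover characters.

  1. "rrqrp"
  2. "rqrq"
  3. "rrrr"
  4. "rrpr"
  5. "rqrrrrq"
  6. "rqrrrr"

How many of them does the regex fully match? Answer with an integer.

3

1 → no match
2 → match
3 → match
4 → no match
5 → no match
6 → match
Total matched: 3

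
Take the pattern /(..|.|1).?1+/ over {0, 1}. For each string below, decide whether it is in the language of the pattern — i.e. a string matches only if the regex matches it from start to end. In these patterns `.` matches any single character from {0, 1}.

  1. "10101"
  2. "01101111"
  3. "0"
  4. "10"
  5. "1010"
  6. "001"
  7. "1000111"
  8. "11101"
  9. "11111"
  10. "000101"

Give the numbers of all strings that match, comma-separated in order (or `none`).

1 → no match
2 → no match
3 → no match — must end with "1"
4 → no match — must end with "1"
5 → no match — must end with "1"
6 → match
7 → no match
8 → no match
9 → match
10 → no match

6, 9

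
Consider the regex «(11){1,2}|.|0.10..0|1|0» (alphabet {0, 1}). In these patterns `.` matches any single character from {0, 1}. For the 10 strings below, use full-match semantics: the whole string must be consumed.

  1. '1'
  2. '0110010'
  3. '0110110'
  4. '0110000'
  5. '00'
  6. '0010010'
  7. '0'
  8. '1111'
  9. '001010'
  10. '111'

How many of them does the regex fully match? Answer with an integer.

7

1 → match
2 → match
3 → match
4 → match
5 → no match
6 → match
7 → match
8 → match
9 → no match
10 → no match
Total matched: 7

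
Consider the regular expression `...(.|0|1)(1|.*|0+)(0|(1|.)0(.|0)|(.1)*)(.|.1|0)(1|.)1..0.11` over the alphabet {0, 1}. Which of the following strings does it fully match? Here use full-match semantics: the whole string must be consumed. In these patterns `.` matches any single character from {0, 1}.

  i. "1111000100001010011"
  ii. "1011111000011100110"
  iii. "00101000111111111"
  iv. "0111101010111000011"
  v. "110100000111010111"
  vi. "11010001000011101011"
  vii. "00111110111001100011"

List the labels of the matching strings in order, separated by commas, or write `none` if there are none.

i → match
ii → no match — must end with "11"
iii → no match
iv → match
v → match
vi → no match
vii → match

i, iv, v, vii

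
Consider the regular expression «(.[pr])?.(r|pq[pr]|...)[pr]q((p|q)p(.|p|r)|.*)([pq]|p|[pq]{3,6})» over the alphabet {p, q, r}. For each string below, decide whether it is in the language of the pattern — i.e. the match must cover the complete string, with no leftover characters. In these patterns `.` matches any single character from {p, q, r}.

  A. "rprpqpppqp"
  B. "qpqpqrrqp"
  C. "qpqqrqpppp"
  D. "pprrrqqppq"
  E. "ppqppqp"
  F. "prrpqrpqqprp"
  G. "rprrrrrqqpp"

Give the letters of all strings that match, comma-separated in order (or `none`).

B, C, D, E, F, G

A → no match
B → match
C → match
D → match
E → match
F → match
G → match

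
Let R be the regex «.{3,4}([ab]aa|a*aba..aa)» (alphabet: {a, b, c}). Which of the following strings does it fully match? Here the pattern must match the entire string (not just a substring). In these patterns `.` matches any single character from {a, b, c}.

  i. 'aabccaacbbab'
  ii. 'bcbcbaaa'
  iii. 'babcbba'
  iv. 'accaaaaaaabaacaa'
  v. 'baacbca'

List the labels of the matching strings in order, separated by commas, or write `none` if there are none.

i → no match — must end with 'aa'
ii → no match
iii → no match — must end with 'aa'
iv → match
v → no match — must end with 'aa'

iv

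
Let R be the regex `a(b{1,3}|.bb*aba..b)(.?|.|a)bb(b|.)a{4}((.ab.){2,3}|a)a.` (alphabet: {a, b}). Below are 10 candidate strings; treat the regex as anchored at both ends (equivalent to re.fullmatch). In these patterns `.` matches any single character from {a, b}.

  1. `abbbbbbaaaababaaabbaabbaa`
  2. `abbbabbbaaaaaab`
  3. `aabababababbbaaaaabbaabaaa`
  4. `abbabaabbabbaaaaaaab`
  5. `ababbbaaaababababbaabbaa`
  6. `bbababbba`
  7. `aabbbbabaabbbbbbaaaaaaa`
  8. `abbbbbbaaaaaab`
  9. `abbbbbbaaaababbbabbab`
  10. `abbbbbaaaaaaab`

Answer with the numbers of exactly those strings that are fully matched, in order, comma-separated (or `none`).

1, 2, 4, 5, 7, 8, 9, 10

1 → match
2 → match
3 → no match
4 → match
5 → match
6 → no match — must start with `a`
7 → match
8 → match
9 → match
10 → match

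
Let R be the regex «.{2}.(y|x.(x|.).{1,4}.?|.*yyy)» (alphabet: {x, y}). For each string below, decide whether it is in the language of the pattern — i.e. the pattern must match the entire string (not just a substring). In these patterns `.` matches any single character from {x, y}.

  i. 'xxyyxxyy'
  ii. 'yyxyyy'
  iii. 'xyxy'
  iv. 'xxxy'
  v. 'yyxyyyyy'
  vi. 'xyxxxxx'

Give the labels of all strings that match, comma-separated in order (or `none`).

ii, iii, iv, v, vi

i → no match
ii → match
iii → match
iv → match
v → match
vi → match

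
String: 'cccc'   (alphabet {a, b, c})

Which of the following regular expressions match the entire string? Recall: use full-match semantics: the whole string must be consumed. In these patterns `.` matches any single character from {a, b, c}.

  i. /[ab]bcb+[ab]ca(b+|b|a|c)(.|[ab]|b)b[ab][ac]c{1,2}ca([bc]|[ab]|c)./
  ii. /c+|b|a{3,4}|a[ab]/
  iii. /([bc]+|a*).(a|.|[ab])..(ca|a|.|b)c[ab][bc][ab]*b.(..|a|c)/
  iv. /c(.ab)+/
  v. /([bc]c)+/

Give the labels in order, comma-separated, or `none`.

i → no match
ii → match
iii → no match
iv → no match — must end with 'ab'
v → match

ii, v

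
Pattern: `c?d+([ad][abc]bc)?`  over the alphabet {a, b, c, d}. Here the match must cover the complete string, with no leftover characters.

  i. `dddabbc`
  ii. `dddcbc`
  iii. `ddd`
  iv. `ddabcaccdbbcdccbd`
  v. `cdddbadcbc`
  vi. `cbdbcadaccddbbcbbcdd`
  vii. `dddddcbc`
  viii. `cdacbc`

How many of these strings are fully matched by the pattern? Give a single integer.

i → match
ii → match
iii → match
iv → no match
v → no match
vi → no match
vii → match
viii → match
Total matched: 5

5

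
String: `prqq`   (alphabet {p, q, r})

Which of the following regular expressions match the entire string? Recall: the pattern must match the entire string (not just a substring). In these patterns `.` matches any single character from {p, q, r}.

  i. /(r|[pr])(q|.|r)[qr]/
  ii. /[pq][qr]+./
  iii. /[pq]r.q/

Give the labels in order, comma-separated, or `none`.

ii, iii

i → no match
ii → match
iii → match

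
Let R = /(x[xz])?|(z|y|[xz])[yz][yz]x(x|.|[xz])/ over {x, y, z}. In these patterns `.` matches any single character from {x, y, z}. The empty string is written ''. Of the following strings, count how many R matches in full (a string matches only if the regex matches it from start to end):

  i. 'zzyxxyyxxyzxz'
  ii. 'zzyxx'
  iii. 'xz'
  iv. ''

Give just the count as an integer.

i → no match
ii → match
iii → match
iv → match
Total matched: 3

3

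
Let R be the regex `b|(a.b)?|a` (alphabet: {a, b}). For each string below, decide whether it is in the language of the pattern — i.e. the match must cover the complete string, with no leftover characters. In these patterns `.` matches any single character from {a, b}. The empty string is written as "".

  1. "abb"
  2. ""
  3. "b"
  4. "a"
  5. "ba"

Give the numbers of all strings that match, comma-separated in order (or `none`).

1. "abb" → match
2. "" → match
3. "b" → match
4. "a" → match
5. "ba" → no match

1, 2, 3, 4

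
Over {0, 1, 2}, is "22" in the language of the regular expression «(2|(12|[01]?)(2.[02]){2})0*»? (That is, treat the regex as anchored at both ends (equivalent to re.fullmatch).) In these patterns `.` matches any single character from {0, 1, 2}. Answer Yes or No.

No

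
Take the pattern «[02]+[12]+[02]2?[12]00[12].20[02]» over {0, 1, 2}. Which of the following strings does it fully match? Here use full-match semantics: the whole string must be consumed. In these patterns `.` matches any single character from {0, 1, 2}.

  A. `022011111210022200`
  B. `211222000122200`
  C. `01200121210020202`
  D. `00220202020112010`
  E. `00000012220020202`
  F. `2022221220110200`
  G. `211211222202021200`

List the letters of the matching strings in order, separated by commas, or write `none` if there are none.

A → match
B → no match
C → no match
D → no match
E → match
F → no match
G → no match

A, E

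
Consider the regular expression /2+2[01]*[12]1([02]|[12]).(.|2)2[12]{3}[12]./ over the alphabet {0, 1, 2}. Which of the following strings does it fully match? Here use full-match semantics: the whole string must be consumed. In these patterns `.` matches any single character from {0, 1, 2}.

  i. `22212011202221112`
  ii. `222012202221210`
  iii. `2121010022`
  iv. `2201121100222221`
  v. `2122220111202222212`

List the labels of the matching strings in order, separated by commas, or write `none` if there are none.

iv

i → no match
ii → no match
iii → no match
iv → match
v → no match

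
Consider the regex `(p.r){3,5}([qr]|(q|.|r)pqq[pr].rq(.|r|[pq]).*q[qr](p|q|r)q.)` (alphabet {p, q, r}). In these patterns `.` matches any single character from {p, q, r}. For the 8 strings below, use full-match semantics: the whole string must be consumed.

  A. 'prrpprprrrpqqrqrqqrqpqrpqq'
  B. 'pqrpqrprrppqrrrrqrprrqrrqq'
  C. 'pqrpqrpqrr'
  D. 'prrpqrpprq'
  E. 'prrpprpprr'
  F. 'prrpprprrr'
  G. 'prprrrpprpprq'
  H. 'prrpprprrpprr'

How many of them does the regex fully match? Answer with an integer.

6

A → match
B → no match
C → match
D → match
E → match
F → match
G → no match
H → match
Total matched: 6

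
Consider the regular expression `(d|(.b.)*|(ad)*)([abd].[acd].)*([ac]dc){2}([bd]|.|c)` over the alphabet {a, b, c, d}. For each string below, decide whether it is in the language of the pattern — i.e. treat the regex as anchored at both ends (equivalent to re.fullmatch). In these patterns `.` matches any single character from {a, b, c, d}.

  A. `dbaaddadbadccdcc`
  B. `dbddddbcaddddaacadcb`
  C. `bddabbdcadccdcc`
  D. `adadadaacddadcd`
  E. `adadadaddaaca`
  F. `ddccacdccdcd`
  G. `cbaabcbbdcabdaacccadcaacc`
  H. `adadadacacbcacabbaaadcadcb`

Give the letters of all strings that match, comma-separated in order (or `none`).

A → match
B → no match
C → match
D → no match
E → no match
F → match
G → no match
H → no match

A, C, F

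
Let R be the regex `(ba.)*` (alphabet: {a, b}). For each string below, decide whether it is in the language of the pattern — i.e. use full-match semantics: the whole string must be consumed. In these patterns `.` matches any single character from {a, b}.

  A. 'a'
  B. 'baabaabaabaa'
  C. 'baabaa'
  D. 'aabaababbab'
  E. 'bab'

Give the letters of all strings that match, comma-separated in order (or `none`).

A → no match
B → match
C → match
D → no match
E → match

B, C, E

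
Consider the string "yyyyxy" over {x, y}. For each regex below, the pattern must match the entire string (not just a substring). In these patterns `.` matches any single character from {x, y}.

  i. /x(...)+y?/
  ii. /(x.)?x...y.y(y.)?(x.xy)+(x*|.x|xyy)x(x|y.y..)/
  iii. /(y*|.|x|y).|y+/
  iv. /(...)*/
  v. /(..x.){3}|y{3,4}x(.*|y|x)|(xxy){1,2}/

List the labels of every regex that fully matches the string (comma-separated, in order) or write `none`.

iv, v

i → no match — must start with "x"
ii → no match
iii → no match
iv → match
v → match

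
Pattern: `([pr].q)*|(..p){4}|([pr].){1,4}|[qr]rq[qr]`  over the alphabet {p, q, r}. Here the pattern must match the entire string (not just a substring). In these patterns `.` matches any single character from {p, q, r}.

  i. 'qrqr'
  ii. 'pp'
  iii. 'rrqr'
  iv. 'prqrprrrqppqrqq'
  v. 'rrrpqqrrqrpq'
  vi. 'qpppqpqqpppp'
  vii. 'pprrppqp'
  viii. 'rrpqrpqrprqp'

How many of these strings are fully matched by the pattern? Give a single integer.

5

i → match
ii → match
iii → match
iv → no match
v → no match
vi → match
vii → no match
viii → match
Total matched: 5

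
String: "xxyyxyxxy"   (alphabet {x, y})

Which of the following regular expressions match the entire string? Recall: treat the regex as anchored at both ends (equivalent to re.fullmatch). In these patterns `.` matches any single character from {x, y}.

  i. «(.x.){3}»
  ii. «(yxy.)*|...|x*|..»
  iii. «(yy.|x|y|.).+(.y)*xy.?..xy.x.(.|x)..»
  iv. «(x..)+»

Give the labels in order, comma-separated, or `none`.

i → match
ii → no match
iii → no match
iv → no match

i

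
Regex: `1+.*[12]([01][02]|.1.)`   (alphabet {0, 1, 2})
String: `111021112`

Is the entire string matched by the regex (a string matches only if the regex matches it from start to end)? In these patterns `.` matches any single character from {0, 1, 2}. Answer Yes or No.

Yes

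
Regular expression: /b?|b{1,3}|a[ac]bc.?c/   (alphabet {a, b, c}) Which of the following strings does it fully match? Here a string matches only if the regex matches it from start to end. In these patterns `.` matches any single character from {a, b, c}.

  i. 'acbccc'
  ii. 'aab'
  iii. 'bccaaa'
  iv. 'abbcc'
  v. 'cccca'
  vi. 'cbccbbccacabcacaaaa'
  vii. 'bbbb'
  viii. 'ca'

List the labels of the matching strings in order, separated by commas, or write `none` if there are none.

i

i. 'acbccc' → match
ii. 'aab' → no match
iii. 'bccaaa' → no match
iv. 'abbcc' → no match
v. 'cccca' → no match
vi → no match
vii. 'bbbb' → no match
viii. 'ca' → no match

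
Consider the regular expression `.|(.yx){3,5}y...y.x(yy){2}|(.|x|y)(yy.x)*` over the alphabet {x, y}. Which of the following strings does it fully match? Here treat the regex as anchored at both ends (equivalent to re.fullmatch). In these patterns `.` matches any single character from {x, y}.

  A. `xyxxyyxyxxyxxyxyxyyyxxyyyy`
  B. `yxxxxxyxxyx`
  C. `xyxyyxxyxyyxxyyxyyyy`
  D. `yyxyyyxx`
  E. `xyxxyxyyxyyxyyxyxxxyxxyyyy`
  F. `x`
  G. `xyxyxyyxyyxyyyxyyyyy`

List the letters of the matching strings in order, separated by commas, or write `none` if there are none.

A → no match
B. `yxxxxxyxxyx` → no match
C → match
D. `yyxyyyxx` → no match
E → match
F. `x` → match
G → no match

C, E, F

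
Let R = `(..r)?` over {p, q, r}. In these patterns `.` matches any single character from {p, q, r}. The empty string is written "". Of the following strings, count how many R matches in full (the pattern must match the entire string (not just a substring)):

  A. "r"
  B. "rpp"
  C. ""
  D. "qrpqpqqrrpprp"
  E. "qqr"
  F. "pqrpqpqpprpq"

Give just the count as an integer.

A → no match
B → no match
C → match
D → no match
E → match
F → no match
Total matched: 2

2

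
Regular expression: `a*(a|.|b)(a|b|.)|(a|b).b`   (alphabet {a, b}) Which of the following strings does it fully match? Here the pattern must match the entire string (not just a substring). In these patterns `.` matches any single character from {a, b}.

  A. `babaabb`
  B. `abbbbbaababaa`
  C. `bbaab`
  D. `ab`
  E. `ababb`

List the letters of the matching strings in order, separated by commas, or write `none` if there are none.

A → no match
B → no match
C → no match
D → match
E → no match

D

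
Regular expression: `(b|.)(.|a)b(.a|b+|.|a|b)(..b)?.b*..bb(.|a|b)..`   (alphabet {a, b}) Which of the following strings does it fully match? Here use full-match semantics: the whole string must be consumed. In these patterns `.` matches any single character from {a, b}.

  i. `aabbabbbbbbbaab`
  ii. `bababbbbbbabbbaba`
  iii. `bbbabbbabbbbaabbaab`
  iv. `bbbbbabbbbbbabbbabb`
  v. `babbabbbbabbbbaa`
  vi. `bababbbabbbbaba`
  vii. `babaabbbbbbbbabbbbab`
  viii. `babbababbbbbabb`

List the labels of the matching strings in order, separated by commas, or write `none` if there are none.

i, ii, iii, iv, v, vi, vii

i → match
ii → match
iii → match
iv → match
v → match
vi → match
vii → match
viii → no match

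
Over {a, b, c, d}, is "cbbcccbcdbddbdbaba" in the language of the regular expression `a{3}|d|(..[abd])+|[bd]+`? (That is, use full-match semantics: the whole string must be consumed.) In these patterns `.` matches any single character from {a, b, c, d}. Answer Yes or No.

No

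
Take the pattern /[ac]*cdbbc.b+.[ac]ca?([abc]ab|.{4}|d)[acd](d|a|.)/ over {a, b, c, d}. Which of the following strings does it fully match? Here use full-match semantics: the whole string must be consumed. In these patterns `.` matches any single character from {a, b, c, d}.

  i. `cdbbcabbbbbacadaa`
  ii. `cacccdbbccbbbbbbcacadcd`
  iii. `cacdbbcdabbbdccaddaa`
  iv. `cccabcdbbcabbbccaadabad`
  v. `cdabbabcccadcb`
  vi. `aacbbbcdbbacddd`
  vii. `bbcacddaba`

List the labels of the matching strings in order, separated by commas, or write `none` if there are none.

i → match
ii → match
iii → no match
iv → no match
v → no match
vi → no match
vii → no match

i, ii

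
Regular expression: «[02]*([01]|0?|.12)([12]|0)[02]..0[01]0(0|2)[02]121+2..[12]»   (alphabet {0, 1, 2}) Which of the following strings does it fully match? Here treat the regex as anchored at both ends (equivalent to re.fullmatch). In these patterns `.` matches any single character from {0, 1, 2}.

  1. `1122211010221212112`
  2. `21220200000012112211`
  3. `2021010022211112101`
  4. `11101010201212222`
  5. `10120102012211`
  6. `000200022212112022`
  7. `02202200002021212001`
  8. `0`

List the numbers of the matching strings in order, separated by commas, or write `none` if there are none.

1 → match
2 → match
3 → no match
4 → no match
5 → no match
6 → no match
7 → no match
8 → no match

1, 2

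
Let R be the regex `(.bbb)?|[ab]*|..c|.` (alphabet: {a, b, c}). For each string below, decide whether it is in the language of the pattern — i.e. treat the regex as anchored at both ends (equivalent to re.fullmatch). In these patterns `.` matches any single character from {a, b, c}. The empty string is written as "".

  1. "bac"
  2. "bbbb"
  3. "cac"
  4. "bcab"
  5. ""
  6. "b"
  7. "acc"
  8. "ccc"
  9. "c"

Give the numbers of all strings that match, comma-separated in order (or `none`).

1, 2, 3, 5, 6, 7, 8, 9

1. "bac" → match
2. "bbbb" → match
3. "cac" → match
4. "bcab" → no match
5. "" → match
6. "b" → match
7. "acc" → match
8. "ccc" → match
9. "c" → match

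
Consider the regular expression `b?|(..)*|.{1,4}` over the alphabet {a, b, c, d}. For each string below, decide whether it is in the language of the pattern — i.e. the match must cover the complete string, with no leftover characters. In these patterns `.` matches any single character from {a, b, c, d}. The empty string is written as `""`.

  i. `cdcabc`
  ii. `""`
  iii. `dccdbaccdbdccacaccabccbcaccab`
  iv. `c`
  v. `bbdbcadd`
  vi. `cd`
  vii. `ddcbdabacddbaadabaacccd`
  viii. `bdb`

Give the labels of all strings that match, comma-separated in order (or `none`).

i → match
ii → match
iii → no match
iv → match
v → match
vi → match
vii → no match
viii → match

i, ii, iv, v, vi, viii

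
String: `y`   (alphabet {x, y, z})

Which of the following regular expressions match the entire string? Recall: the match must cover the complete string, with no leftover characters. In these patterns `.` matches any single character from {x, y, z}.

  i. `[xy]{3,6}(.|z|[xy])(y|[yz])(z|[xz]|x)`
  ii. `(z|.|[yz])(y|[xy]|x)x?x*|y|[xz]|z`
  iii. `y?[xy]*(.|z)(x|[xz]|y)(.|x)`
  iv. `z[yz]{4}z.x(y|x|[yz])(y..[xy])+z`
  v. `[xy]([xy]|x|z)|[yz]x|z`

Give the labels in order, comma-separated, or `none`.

ii

i → no match
ii → match
iii → no match
iv → no match — must start with `z`
v → no match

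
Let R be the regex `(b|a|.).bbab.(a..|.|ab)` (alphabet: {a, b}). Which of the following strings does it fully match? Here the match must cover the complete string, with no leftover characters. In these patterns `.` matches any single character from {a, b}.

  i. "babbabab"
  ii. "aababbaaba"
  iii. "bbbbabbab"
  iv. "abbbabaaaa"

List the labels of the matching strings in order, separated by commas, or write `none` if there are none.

i, iii, iv

i. "babbabab" → match
ii. "aababbaaba" → no match
iii. "bbbbabbab" → match
iv. "abbbabaaaa" → match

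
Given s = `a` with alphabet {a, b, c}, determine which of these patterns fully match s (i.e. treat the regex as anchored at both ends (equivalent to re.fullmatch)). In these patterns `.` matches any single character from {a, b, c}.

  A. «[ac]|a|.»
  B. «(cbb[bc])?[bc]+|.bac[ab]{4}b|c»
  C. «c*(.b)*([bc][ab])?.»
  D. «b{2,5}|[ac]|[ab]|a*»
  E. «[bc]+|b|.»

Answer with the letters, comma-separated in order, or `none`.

A, C, D, E

A → match
B → no match
C → match
D → match
E → match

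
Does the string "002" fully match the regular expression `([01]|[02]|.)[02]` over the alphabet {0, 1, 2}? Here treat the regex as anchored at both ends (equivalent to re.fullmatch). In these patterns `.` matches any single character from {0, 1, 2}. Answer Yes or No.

No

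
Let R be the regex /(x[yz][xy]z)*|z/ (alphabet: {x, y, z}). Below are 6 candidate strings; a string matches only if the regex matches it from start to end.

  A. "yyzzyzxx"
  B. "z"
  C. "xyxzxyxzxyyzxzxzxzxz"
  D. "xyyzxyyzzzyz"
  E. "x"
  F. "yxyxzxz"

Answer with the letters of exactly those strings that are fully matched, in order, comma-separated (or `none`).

B, C

A → no match
B → match
C → match
D → no match
E → no match
F → no match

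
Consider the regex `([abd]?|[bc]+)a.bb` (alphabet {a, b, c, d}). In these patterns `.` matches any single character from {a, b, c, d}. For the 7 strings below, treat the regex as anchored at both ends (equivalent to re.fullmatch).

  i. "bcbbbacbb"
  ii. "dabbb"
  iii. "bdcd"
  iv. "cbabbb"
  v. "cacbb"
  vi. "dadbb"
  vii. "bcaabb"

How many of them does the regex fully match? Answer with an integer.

i → match
ii → match
iii → no match — must end with "bb"
iv → match
v → match
vi → match
vii → match
Total matched: 6

6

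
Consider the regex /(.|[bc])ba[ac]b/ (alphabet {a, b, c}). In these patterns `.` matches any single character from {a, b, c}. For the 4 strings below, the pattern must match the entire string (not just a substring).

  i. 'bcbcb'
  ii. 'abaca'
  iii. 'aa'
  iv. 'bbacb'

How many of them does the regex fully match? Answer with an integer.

i → no match
ii → no match — must end with 'b'
iii → no match — must end with 'b'
iv → match
Total matched: 1

1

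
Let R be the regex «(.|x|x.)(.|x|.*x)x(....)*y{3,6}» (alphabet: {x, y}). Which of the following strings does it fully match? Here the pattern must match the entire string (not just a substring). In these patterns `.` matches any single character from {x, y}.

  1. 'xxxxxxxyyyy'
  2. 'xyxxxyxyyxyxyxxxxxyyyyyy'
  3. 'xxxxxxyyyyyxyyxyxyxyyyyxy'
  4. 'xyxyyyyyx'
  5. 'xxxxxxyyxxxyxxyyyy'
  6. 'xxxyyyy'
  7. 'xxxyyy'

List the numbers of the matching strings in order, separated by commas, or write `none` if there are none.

1, 2, 5, 6, 7

1 → match
2 → match
3 → no match
4 → no match — must end with 'y'
5 → match
6 → match
7 → match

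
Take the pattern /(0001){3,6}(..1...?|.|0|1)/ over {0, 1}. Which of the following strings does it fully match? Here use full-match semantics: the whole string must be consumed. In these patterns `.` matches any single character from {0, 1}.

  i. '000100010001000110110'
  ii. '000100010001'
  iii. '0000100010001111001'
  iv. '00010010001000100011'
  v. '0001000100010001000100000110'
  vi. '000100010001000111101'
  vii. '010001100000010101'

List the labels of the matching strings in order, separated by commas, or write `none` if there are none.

i, vi

i → match
ii → no match
iii → no match — must start with '0001'
iv → no match
v → no match
vi → match
vii → no match — must start with '0001'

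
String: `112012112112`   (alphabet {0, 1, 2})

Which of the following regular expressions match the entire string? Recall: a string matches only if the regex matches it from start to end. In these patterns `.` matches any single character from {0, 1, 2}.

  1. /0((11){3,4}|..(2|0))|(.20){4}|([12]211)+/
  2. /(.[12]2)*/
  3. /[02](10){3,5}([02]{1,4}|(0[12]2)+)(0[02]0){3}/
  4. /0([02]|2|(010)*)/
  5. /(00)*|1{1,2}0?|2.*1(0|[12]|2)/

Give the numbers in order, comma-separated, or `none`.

1 → no match
2 → match
3 → no match — must end with `0`
4 → no match — must start with `0`
5 → no match

2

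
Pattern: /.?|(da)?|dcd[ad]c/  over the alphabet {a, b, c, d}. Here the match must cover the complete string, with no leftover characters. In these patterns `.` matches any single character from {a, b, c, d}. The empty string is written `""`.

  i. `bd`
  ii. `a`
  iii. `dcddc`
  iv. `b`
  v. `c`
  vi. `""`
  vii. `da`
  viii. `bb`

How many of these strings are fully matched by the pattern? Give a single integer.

6

i → no match
ii → match
iii → match
iv → match
v → match
vi → match
vii → match
viii → no match
Total matched: 6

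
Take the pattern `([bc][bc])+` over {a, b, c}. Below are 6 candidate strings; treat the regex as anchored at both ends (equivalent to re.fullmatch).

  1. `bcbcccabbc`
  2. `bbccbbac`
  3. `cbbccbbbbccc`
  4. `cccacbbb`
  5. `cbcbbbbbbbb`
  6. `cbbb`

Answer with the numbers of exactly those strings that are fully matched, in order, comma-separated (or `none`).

1 → no match
2 → no match
3 → match
4 → no match
5 → no match
6 → match

3, 6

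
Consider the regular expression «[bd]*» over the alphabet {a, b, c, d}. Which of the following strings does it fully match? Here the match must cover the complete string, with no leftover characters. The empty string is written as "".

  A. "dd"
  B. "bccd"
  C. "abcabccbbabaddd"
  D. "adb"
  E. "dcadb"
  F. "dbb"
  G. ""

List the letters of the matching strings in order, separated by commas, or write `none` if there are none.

A, F, G

A. "dd" → match
B. "bccd" → no match
C → no match
D. "adb" → no match
E. "dcadb" → no match
F. "dbb" → match
G. "" → match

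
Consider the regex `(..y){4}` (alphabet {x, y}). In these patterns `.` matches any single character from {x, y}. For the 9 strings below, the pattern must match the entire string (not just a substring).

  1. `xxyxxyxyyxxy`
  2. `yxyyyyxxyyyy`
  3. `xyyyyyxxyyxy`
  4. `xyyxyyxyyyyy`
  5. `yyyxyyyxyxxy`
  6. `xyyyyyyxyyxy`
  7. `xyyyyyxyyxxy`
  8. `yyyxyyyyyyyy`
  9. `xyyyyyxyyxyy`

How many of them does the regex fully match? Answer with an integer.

9

1 → match
2 → match
3 → match
4 → match
5 → match
6 → match
7 → match
8 → match
9 → match
Total matched: 9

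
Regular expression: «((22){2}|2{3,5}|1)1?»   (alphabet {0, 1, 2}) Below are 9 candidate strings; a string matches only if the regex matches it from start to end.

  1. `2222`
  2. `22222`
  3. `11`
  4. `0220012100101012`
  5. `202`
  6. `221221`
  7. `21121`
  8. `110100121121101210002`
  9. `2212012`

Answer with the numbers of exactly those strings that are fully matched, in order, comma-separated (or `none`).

1, 2, 3

1. `2222` → match
2. `22222` → match
3. `11` → match
4 → no match
5. `202` → no match
6. `221221` → no match
7. `21121` → no match
8 → no match
9. `2212012` → no match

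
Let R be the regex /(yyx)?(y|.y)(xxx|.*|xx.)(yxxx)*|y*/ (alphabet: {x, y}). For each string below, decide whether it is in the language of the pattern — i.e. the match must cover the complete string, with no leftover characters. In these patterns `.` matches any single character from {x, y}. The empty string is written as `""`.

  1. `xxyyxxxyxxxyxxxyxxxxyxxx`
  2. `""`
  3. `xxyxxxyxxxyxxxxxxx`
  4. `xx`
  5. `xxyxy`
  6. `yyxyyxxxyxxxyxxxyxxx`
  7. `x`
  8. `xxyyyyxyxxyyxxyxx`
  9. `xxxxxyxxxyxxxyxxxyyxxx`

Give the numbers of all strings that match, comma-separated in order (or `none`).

1 → no match
2 → match
3 → no match
4 → no match
5 → no match
6 → match
7 → no match
8 → no match
9 → no match

2, 6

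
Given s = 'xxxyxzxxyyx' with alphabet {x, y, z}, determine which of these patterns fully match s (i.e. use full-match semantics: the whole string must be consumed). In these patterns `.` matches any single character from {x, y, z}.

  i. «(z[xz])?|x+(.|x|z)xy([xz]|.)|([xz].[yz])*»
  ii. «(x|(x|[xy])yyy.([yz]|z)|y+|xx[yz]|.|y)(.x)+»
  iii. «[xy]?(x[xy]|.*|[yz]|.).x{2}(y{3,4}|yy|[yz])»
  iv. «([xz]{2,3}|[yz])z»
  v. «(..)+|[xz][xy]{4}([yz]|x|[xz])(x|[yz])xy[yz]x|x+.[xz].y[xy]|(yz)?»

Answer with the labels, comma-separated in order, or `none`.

i → no match
ii → no match
iii → no match
iv → no match — must end with 'z'
v → match

v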